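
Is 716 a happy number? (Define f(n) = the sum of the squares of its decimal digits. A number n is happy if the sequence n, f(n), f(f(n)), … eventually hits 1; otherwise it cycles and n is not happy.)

happy

716 → 7² + 1² + 6² = 86
86 → 8² + 6² = 100
100 → 1² + 0² + 0² = 1  — reached 1.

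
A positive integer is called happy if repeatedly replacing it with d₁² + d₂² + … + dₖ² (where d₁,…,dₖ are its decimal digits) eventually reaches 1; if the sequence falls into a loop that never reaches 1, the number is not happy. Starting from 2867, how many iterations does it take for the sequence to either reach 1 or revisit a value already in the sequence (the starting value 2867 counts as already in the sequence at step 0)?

15

2867 → 2² + 8² + 6² + 7² = 4 + 64 + 36 + 49 = 153
153 → 1² + 5² + 3² = 1 + 25 + 9 = 35
35 → 3² + 5² = 9 + 25 = 34
34 → 3² + 4² = 9 + 16 = 25
25 → 2² + 5² = 4 + 25 = 29
29 → 2² + 9² = 4 + 81 = 85
85 → 8² + 5² = 64 + 25 = 89
89 → 8² + 9² = 64 + 81 = 145
145 → 1² + 4² + 5² = 1 + 16 + 25 = 42
42 → 4² + 2² = 16 + 4 = 20
20 → 2² + 0² = 4 + 0 = 4
4 → 4² = 16
16 → 1² + 6² = 1 + 36 = 37
37 → 3² + 7² = 9 + 49 = 58
58 → 5² + 8² = 25 + 64 = 89  — 89 repeats.
That took 15 steps.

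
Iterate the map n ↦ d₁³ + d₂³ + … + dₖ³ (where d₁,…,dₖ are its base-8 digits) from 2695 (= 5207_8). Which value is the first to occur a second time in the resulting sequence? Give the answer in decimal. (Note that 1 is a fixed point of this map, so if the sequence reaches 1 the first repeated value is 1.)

2695 = (5,2,0,7)_8 → 476
476 = (7,3,4)_8 → 434
434 = (6,6,2)_8 → 440
440 = (6,7,0)_8 → 559
559 = (1,0,5,7)_8 → 469
469 = (7,2,5)_8 → 476  — 476 already appeared earlier.

476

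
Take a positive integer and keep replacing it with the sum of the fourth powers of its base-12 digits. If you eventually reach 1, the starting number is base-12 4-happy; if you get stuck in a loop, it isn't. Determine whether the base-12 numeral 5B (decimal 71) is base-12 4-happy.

not base-12 4-happy

71 = (5,11)_12 → 5⁴ + 11⁴ = 15266
15266 = (8,10,0,2)_12 → 8⁴ + 10⁴ + 0⁴ + 2⁴ = 14112
14112 = (8,2,0,0)_12 → 8⁴ + 2⁴ + 0⁴ + 0⁴ = 4112
4112 = (2,4,6,8)_12 → 2⁴ + 4⁴ + 6⁴ + 8⁴ = 5664
5664 = (3,3,4,0)_12 → 3⁴ + 3⁴ + 4⁴ + 0⁴ = 418
418 = (2,10,10)_12 → 2⁴ + 10⁴ + 10⁴ = 20016
20016 = (11,7,0,0)_12 → 11⁴ + 7⁴ + 0⁴ + 0⁴ = 17042
17042 = (9,10,4,2)_12 → 9⁴ + 10⁴ + 4⁴ + 2⁴ = 16833
16833 = (9,8,10,9)_12 → 9⁴ + 8⁴ + 10⁴ + 9⁴ = 27218
27218 = (1,3,9,0,2)_12 → 1⁴ + 3⁴ + 9⁴ + 0⁴ + 2⁴ = 6659
6659 = (3,10,2,11)_12 → 3⁴ + 10⁴ + 2⁴ + 11⁴ = 24738
24738 = (1,2,3,9,6)_12 → 1⁴ + 2⁴ + 3⁴ + 9⁴ + 6⁴ = 7955
7955 = (4,7,2,11)_12 → 4⁴ + 7⁴ + 2⁴ + 11⁴ = 17314
17314 = (10,0,2,10)_12 → 10⁴ + 0⁴ + 2⁴ + 10⁴ = 20016  — 20016 already seen; the sequence cycles without reaching 1.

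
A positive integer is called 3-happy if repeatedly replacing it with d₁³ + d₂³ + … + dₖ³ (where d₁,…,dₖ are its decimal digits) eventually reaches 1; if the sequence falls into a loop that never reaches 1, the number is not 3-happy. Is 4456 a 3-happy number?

not 3-happy

4456 → 4³ + 4³ + 5³ + 6³ = 64 + 64 + 125 + 216 = 469
469 → 4³ + 6³ + 9³ = 64 + 216 + 729 = 1009
1009 → 1³ + 0³ + 0³ + 9³ = 1 + 0 + 0 + 729 = 730
730 → 7³ + 3³ + 0³ = 343 + 27 + 0 = 370
370 → 3³ + 7³ + 0³ = 27 + 343 + 0 = 370  — 370 already seen; the sequence cycles without reaching 1.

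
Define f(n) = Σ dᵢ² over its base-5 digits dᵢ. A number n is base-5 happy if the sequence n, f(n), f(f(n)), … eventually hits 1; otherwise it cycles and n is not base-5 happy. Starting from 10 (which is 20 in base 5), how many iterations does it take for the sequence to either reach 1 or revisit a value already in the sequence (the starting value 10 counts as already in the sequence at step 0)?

10 = (2,0)_5 → 2² + 0² = 4
4 = (4)_5 → 4² = 16
16 = (3,1)_5 → 3² + 1² = 10  — 10 repeats.
That took 3 steps.

3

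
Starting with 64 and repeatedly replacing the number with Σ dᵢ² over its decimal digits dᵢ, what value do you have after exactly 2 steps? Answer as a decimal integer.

29

64 → 6² + 4² = 52
52 → 5² + 2² = 29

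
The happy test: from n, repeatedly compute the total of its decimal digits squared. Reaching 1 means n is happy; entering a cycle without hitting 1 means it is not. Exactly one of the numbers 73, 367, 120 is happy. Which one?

73: 73 → 58 → 89 → 145 → 42 → 20 → 4 → 16 → 37 → 58  — repeats 58 (not happy)
367: 367 → 94 → 97 → 130 → 10 → 1  — reaches 1 (happy)
120: 120 → 5 → 25 → 29 → 85 → 89 → 145 → 42 → 20 → 4 → 16 → 37 → 58 → 89  — repeats 89 (not happy)

367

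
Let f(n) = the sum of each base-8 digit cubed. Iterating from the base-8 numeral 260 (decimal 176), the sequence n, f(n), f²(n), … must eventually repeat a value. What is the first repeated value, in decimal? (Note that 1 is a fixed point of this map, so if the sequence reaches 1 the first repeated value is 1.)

559

176 = (2,6,0)_8 → 2³ + 6³ + 0³ = 8 + 216 + 0 = 224
224 = (3,4,0)_8 → 3³ + 4³ + 0³ = 27 + 64 + 0 = 91
91 = (1,3,3)_8 → 1³ + 3³ + 3³ = 1 + 27 + 27 = 55
55 = (6,7)_8 → 6³ + 7³ = 216 + 343 = 559
559 = (1,0,5,7)_8 → 1³ + 0³ + 5³ + 7³ = 1 + 0 + 125 + 343 = 469
469 = (7,2,5)_8 → 7³ + 2³ + 5³ = 343 + 8 + 125 = 476
476 = (7,3,4)_8 → 7³ + 3³ + 4³ = 343 + 27 + 64 = 434
434 = (6,6,2)_8 → 6³ + 6³ + 2³ = 216 + 216 + 8 = 440
440 = (6,7,0)_8 → 6³ + 7³ + 0³ = 216 + 343 + 0 = 559  — 559 already appeared earlier.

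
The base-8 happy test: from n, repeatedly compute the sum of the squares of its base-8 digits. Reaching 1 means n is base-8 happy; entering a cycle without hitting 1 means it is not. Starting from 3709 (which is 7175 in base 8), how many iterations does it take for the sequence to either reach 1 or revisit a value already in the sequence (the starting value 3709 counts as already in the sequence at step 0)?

3709 = (7,1,7,5)_8 → 7² + 1² + 7² + 5² = 49 + 1 + 49 + 25 = 124
124 = (1,7,4)_8 → 1² + 7² + 4² = 1 + 49 + 16 = 66
66 = (1,0,2)_8 → 1² + 0² + 2² = 1 + 0 + 4 = 5
5 = (5)_8 → 5² = 25
25 = (3,1)_8 → 3² + 1² = 9 + 1 = 10
10 = (1,2)_8 → 1² + 2² = 1 + 4 = 5  — 5 repeats.
That took 6 steps.

6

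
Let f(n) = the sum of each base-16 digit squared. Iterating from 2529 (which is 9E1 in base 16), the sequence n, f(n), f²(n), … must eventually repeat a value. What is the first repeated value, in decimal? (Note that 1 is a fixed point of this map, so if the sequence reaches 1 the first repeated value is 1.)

2529 = (9,14,1)_16 → 9² + 14² + 1² = 278
278 = (1,1,6)_16 → 1² + 1² + 6² = 38
38 = (2,6)_16 → 2² + 6² = 40
40 = (2,8)_16 → 2² + 8² = 68
68 = (4,4)_16 → 4² + 4² = 32
32 = (2,0)_16 → 2² + 0² = 4
4 = (4)_16 → 4² = 16
16 = (1,0)_16 → 1² + 0² = 1  — reached the fixed point 1.
1 → 1, so 1 is the first repeated value.

1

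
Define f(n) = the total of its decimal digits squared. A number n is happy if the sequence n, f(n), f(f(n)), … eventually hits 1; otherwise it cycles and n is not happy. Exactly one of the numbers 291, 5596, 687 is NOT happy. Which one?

687

291: 291 → 86 → 100 → 1  — reaches 1 (happy)
5596: 5596 → 167 → 86 → 100 → 1  — reaches 1 (happy)
687: 687 → 149 → 98 → 145 → 42 → 20 → 4 → 16 → 37 → 58 → 89 → 145  — repeats 145 (not happy)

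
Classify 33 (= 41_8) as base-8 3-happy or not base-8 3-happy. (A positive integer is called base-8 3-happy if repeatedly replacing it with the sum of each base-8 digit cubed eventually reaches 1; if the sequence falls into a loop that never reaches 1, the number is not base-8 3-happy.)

33 = (4,1)_8 → 65
65 = (1,0,1)_8 → 2
2 = (2)_8 → 8
8 = (1,0)_8 → 1  — reached 1.

base-8 3-happy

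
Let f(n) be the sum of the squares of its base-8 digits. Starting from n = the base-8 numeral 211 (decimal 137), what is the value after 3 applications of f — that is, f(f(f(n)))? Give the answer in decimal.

137 = (2,1,1)_8 → 2² + 1² + 1² = 4 + 1 + 1 = 6
6 = (6)_8 → 6² = 36
36 = (4,4)_8 → 4² + 4² = 16 + 16 = 32

32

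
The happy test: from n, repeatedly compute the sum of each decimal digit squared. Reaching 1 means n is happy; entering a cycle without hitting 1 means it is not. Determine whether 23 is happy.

happy

23 → 2² + 3² = 4 + 9 = 13
13 → 1² + 3² = 1 + 9 = 10
10 → 1² + 0² = 1 + 0 = 1  — reached 1.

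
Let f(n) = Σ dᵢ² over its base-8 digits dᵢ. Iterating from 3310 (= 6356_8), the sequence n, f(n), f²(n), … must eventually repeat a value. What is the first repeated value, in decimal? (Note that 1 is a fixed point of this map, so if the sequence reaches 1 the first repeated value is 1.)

3310 = (6,3,5,6)_8 → 6² + 3² + 5² + 6² = 36 + 9 + 25 + 36 = 106
106 = (1,5,2)_8 → 1² + 5² + 2² = 1 + 25 + 4 = 30
30 = (3,6)_8 → 3² + 6² = 9 + 36 = 45
45 = (5,5)_8 → 5² + 5² = 25 + 25 = 50
50 = (6,2)_8 → 6² + 2² = 36 + 4 = 40
40 = (5,0)_8 → 5² + 0² = 25 + 0 = 25
25 = (3,1)_8 → 3² + 1² = 9 + 1 = 10
10 = (1,2)_8 → 1² + 2² = 1 + 4 = 5
5 = (5)_8 → 5² = 25  — 25 already appeared earlier.

25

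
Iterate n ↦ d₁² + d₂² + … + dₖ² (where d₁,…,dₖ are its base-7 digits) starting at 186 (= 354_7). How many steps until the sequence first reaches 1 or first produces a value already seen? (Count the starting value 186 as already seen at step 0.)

186 = (3,5,4)_7 → 3² + 5² + 4² = 50
50 = (1,0,1)_7 → 1² + 0² + 1² = 2
2 = (2)_7 → 2² = 4
4 = (4)_7 → 4² = 16
16 = (2,2)_7 → 2² + 2² = 8
8 = (1,1)_7 → 1² + 1² = 2  — 2 repeats.
That took 6 steps.

6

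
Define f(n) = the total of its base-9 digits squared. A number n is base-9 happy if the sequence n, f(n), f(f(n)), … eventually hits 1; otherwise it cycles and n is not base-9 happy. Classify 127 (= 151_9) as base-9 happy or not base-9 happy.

base-9 happy

127 = (1,5,1)_9 → 27
27 = (3,0)_9 → 9
9 = (1,0)_9 → 1  — reached 1.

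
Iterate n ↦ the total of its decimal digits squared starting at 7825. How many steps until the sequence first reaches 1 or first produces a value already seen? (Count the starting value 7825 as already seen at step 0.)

15

7825 → 142
142 → 21
21 → 5
5 → 25
25 → 29
29 → 85
85 → 89
89 → 145
145 → 42
42 → 20
20 → 4
4 → 16
16 → 37
37 → 58
58 → 89  — 89 repeats.
That took 15 steps.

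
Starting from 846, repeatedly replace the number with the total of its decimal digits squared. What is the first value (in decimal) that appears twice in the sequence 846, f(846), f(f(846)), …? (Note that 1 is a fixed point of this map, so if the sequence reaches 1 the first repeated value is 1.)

58

846 → 8² + 4² + 6² = 116
116 → 1² + 1² + 6² = 38
38 → 3² + 8² = 73
73 → 7² + 3² = 58
58 → 5² + 8² = 89
89 → 8² + 9² = 145
145 → 1² + 4² + 5² = 42
42 → 4² + 2² = 20
20 → 2² + 0² = 4
4 → 4² = 16
16 → 1² + 6² = 37
37 → 3² + 7² = 58  — 58 already appeared earlier.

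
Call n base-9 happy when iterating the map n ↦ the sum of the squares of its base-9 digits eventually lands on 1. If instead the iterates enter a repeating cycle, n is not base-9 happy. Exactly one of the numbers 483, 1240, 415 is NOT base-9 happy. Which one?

1240

483: 483 → 125 → 81 → 1  — reaches 1 (base-9 happy)
1240: 1240 → 90 → 2 → 4 → 16 → 50 → 50  — repeats 50 (not base-9 happy)
415: 415 → 27 → 9 → 1  — reaches 1 (base-9 happy)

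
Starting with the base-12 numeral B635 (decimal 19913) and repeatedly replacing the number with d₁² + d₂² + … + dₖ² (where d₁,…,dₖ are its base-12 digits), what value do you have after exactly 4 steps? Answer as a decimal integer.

19913 = (11,6,3,5)_12 → 11² + 6² + 3² + 5² = 121 + 36 + 9 + 25 = 191
191 = (1,3,11)_12 → 1² + 3² + 11² = 1 + 9 + 121 = 131
131 = (10,11)_12 → 10² + 11² = 100 + 121 = 221
221 = (1,6,5)_12 → 1² + 6² + 5² = 1 + 36 + 25 = 62

62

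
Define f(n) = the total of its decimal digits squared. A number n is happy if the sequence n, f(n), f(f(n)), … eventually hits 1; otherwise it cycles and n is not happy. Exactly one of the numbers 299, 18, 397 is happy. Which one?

397

299: 299 → 166 → 73 → 58 → 89 → 145 → 42 → 20 → 4 → 16 → 37 → 58  — repeats 58 (not happy)
18: 18 → 65 → 61 → 37 → 58 → 89 → 145 → 42 → 20 → 4 → 16 → 37  — repeats 37 (not happy)
397: 397 → 139 → 91 → 82 → 68 → 100 → 1  — reaches 1 (happy)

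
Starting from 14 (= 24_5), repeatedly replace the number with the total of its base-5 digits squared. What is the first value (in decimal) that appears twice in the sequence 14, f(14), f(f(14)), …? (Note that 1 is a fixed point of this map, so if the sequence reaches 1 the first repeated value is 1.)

14 = (2,4)_5 → 2² + 4² = 20
20 = (4,0)_5 → 4² + 0² = 16
16 = (3,1)_5 → 3² + 1² = 10
10 = (2,0)_5 → 2² + 0² = 4
4 = (4)_5 → 4² = 16  — 16 already appeared earlier.

16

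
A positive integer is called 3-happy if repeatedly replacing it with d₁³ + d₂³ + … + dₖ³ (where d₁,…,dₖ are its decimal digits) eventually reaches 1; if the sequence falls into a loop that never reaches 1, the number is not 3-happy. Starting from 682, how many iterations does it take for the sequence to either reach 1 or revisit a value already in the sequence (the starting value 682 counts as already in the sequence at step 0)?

682 → 736
736 → 586
586 → 853
853 → 664
664 → 496
496 → 1009
1009 → 730
730 → 370
370 → 370  — 370 repeats.
That took 9 steps.

9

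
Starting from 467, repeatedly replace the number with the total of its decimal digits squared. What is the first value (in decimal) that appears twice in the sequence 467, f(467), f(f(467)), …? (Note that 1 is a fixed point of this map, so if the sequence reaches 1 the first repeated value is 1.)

467 → 4² + 6² + 7² = 16 + 36 + 49 = 101
101 → 1² + 0² + 1² = 1 + 0 + 1 = 2
2 → 2² = 4
4 → 4² = 16
16 → 1² + 6² = 1 + 36 = 37
37 → 3² + 7² = 9 + 49 = 58
58 → 5² + 8² = 25 + 64 = 89
89 → 8² + 9² = 64 + 81 = 145
145 → 1² + 4² + 5² = 1 + 16 + 25 = 42
42 → 4² + 2² = 16 + 4 = 20
20 → 2² + 0² = 4 + 0 = 4  — 4 already appeared earlier.

4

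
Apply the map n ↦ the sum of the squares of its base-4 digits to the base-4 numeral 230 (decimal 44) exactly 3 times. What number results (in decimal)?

8

44 = (2,3,0)_4 → 2² + 3² + 0² = 4 + 9 + 0 = 13
13 = (3,1)_4 → 3² + 1² = 9 + 1 = 10
10 = (2,2)_4 → 2² + 2² = 4 + 4 = 8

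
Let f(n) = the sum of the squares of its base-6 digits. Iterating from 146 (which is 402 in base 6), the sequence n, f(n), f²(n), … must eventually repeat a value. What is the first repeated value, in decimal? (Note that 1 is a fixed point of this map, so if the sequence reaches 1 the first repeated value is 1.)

146 = (4,0,2)_6 → 4² + 0² + 2² = 20
20 = (3,2)_6 → 3² + 2² = 13
13 = (2,1)_6 → 2² + 1² = 5
5 = (5)_6 → 5² = 25
25 = (4,1)_6 → 4² + 1² = 17
17 = (2,5)_6 → 2² + 5² = 29
29 = (4,5)_6 → 4² + 5² = 41
41 = (1,0,5)_6 → 1² + 0² + 5² = 26
26 = (4,2)_6 → 4² + 2² = 20  — 20 already appeared earlier.

20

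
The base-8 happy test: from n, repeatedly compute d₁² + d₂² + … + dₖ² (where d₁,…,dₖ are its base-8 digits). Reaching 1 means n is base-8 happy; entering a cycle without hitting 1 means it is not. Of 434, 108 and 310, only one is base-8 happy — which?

434

434: 434 → 76 → 18 → 8 → 1  — reaches 1 (base-8 happy)
108: 108 → 42 → 29 → 34 → 20 → 20  — repeats 20 (not base-8 happy)
310: 310 → 88 → 10 → 5 → 25 → 10  — repeats 10 (not base-8 happy)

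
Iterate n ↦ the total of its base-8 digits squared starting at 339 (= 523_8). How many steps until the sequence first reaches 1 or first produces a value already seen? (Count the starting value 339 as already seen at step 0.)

339 = (5,2,3)_8 → 38
38 = (4,6)_8 → 52
52 = (6,4)_8 → 52  — 52 repeats.
That took 3 steps.

3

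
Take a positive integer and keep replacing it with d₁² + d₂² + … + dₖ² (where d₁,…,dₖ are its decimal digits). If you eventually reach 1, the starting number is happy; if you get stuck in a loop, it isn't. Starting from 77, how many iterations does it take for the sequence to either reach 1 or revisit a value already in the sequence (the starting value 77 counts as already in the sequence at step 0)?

77 → 98
98 → 145
145 → 42
42 → 20
20 → 4
4 → 16
16 → 37
37 → 58
58 → 89
89 → 145  — 145 repeats.
That took 10 steps.

10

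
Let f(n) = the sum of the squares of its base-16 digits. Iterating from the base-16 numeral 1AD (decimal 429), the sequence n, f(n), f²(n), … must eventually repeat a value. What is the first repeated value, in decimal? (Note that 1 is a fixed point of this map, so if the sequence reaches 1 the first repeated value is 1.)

429 = (1,10,13)_16 → 270
270 = (1,0,14)_16 → 197
197 = (12,5)_16 → 169
169 = (10,9)_16 → 181
181 = (11,5)_16 → 146
146 = (9,2)_16 → 85
85 = (5,5)_16 → 50
50 = (3,2)_16 → 13
13 = (13)_16 → 169  — 169 already appeared earlier.

169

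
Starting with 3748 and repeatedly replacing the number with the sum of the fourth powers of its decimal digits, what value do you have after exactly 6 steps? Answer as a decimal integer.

3748 → 3⁴ + 7⁴ + 4⁴ + 8⁴ = 81 + 2401 + 256 + 4096 = 6834
6834 → 6⁴ + 8⁴ + 3⁴ + 4⁴ = 1296 + 4096 + 81 + 256 = 5729
5729 → 5⁴ + 7⁴ + 2⁴ + 9⁴ = 625 + 2401 + 16 + 6561 = 9603
9603 → 9⁴ + 6⁴ + 0⁴ + 3⁴ = 6561 + 1296 + 0 + 81 = 7938
7938 → 7⁴ + 9⁴ + 3⁴ + 8⁴ = 2401 + 6561 + 81 + 4096 = 13139
13139 → 1⁴ + 3⁴ + 1⁴ + 3⁴ + 9⁴ = 1 + 81 + 1 + 81 + 6561 = 6725

6725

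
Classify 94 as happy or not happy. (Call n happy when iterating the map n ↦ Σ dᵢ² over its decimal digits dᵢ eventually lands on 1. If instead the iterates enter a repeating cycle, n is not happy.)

94 → 9² + 4² = 81 + 16 = 97
97 → 9² + 7² = 81 + 49 = 130
130 → 1² + 3² + 0² = 1 + 9 + 0 = 10
10 → 1² + 0² = 1 + 0 = 1  — reached 1.

happy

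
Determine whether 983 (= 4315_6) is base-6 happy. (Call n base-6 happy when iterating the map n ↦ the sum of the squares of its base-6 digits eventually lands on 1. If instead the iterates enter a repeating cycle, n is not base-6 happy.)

983 = (4,3,1,5)_6 → 4² + 3² + 1² + 5² = 51
51 = (1,2,3)_6 → 1² + 2² + 3² = 14
14 = (2,2)_6 → 2² + 2² = 8
8 = (1,2)_6 → 1² + 2² = 5
5 = (5)_6 → 5² = 25
25 = (4,1)_6 → 4² + 1² = 17
17 = (2,5)_6 → 2² + 5² = 29
29 = (4,5)_6 → 4² + 5² = 41
41 = (1,0,5)_6 → 1² + 0² + 5² = 26
26 = (4,2)_6 → 4² + 2² = 20
20 = (3,2)_6 → 3² + 2² = 13
13 = (2,1)_6 → 2² + 1² = 5  — 5 already seen; the sequence cycles without reaching 1.

not base-6 happy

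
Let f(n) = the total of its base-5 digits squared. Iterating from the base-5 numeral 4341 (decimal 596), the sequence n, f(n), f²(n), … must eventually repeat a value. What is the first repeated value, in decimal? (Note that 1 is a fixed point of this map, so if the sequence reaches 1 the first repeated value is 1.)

596 = (4,3,4,1)_5 → 4² + 3² + 4² + 1² = 16 + 9 + 16 + 1 = 42
42 = (1,3,2)_5 → 1² + 3² + 2² = 1 + 9 + 4 = 14
14 = (2,4)_5 → 2² + 4² = 4 + 16 = 20
20 = (4,0)_5 → 4² + 0² = 16 + 0 = 16
16 = (3,1)_5 → 3² + 1² = 9 + 1 = 10
10 = (2,0)_5 → 2² + 0² = 4 + 0 = 4
4 = (4)_5 → 4² = 16  — 16 already appeared earlier.

16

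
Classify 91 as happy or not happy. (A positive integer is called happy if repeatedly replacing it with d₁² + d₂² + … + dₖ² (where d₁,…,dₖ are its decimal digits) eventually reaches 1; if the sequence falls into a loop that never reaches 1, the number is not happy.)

happy

91 → 9² + 1² = 82
82 → 8² + 2² = 68
68 → 6² + 8² = 100
100 → 1² + 0² + 0² = 1  — reached 1.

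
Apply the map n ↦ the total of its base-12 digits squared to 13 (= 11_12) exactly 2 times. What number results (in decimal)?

13 = (1,1)_12 → 2
2 = (2)_12 → 4

4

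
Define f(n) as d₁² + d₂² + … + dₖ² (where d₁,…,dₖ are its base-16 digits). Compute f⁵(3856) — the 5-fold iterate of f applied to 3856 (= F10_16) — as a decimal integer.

181

3856 = (15,1,0)_16 → 15² + 1² + 0² = 226
226 = (14,2)_16 → 14² + 2² = 200
200 = (12,8)_16 → 12² + 8² = 208
208 = (13,0)_16 → 13² + 0² = 169
169 = (10,9)_16 → 10² + 9² = 181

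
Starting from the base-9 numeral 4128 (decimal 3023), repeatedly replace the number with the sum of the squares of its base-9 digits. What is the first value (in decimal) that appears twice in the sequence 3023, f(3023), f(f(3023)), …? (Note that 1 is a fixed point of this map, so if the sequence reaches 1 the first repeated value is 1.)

65

3023 = (4,1,2,8)_9 → 4² + 1² + 2² + 8² = 16 + 1 + 4 + 64 = 85
85 = (1,0,4)_9 → 1² + 0² + 4² = 1 + 0 + 16 = 17
17 = (1,8)_9 → 1² + 8² = 1 + 64 = 65
65 = (7,2)_9 → 7² + 2² = 49 + 4 = 53
53 = (5,8)_9 → 5² + 8² = 25 + 64 = 89
89 = (1,0,8)_9 → 1² + 0² + 8² = 1 + 0 + 64 = 65  — 65 already appeared earlier.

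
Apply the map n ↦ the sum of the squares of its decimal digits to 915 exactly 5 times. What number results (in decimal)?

915 → 9² + 1² + 5² = 81 + 1 + 25 = 107
107 → 1² + 0² + 7² = 1 + 0 + 49 = 50
50 → 5² + 0² = 25 + 0 = 25
25 → 2² + 5² = 4 + 25 = 29
29 → 2² + 9² = 4 + 81 = 85

85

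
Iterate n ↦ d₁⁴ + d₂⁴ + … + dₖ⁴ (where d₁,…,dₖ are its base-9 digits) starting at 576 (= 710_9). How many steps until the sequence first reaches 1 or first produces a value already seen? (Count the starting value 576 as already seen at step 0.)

14

576 = (7,1,0)_9 → 7⁴ + 1⁴ + 0⁴ = 2402
2402 = (3,2,5,8)_9 → 3⁴ + 2⁴ + 5⁴ + 8⁴ = 4818
4818 = (6,5,4,3)_9 → 6⁴ + 5⁴ + 4⁴ + 3⁴ = 2258
2258 = (3,0,7,8)_9 → 3⁴ + 0⁴ + 7⁴ + 8⁴ = 6578
6578 = (1,0,0,1,8)_9 → 1⁴ + 0⁴ + 0⁴ + 1⁴ + 8⁴ = 4098
4098 = (5,5,5,3)_9 → 5⁴ + 5⁴ + 5⁴ + 3⁴ = 1956
1956 = (2,6,1,3)_9 → 2⁴ + 6⁴ + 1⁴ + 3⁴ = 1394
1394 = (1,8,1,8)_9 → 1⁴ + 8⁴ + 1⁴ + 8⁴ = 8194
8194 = (1,2,2,1,4)_9 → 1⁴ + 2⁴ + 2⁴ + 1⁴ + 4⁴ = 290
290 = (3,5,2)_9 → 3⁴ + 5⁴ + 2⁴ = 722
722 = (8,8,2)_9 → 8⁴ + 8⁴ + 2⁴ = 8208
8208 = (1,2,2,3,0)_9 → 1⁴ + 2⁴ + 2⁴ + 3⁴ + 0⁴ = 114
114 = (1,3,6)_9 → 1⁴ + 3⁴ + 6⁴ = 1378
1378 = (1,8,0,1)_9 → 1⁴ + 8⁴ + 0⁴ + 1⁴ = 4098  — 4098 repeats.
That took 14 steps.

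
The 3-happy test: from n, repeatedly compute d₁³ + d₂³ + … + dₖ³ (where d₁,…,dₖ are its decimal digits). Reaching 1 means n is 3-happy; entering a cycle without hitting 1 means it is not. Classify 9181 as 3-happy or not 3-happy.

3-happy

9181 → 9³ + 1³ + 8³ + 1³ = 729 + 1 + 512 + 1 = 1243
1243 → 1³ + 2³ + 4³ + 3³ = 1 + 8 + 64 + 27 = 100
100 → 1³ + 0³ + 0³ = 1 + 0 + 0 = 1  — reached 1.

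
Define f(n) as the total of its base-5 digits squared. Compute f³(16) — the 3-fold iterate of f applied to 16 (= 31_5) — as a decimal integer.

16 = (3,1)_5 → 10
10 = (2,0)_5 → 4
4 = (4)_5 → 16

16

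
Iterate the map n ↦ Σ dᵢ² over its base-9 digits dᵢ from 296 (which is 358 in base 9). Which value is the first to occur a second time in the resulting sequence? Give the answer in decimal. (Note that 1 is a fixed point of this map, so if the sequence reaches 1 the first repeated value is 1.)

74

296 = (3,5,8)_9 → 3² + 5² + 8² = 98
98 = (1,1,8)_9 → 1² + 1² + 8² = 66
66 = (7,3)_9 → 7² + 3² = 58
58 = (6,4)_9 → 6² + 4² = 52
52 = (5,7)_9 → 5² + 7² = 74
74 = (8,2)_9 → 8² + 2² = 68
68 = (7,5)_9 → 7² + 5² = 74  — 74 already appeared earlier.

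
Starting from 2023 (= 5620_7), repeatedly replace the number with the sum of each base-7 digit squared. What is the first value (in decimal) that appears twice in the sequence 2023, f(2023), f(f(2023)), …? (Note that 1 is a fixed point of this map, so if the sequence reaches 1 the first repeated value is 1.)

25

2023 = (5,6,2,0)_7 → 5² + 6² + 2² + 0² = 25 + 36 + 4 + 0 = 65
65 = (1,2,2)_7 → 1² + 2² + 2² = 1 + 4 + 4 = 9
9 = (1,2)_7 → 1² + 2² = 1 + 4 = 5
5 = (5)_7 → 5² = 25
25 = (3,4)_7 → 3² + 4² = 9 + 16 = 25  — 25 already appeared earlier.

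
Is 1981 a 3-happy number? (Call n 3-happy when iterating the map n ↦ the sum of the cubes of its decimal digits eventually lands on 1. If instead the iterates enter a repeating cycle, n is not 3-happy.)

1981 → 1³ + 9³ + 8³ + 1³ = 1 + 729 + 512 + 1 = 1243
1243 → 1³ + 2³ + 4³ + 3³ = 1 + 8 + 64 + 27 = 100
100 → 1³ + 0³ + 0³ = 1 + 0 + 0 = 1  — reached 1.

3-happy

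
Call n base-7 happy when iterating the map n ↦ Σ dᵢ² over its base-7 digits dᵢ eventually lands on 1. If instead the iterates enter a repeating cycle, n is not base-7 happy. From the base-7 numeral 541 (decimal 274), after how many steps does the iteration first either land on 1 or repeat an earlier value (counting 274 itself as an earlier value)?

274 = (5,4,1)_7 → 5² + 4² + 1² = 25 + 16 + 1 = 42
42 = (6,0)_7 → 6² + 0² = 36 + 0 = 36
36 = (5,1)_7 → 5² + 1² = 25 + 1 = 26
26 = (3,5)_7 → 3² + 5² = 9 + 25 = 34
34 = (4,6)_7 → 4² + 6² = 16 + 36 = 52
52 = (1,0,3)_7 → 1² + 0² + 3² = 1 + 0 + 9 = 10
10 = (1,3)_7 → 1² + 3² = 1 + 9 = 10  — 10 repeats.
That took 7 steps.

7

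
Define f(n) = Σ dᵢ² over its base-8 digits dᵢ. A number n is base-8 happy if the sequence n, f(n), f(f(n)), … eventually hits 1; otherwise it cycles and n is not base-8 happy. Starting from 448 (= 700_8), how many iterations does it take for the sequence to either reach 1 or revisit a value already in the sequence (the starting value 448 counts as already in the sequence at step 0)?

6

448 = (7,0,0)_8 → 7² + 0² + 0² = 49 + 0 + 0 = 49
49 = (6,1)_8 → 6² + 1² = 36 + 1 = 37
37 = (4,5)_8 → 4² + 5² = 16 + 25 = 41
41 = (5,1)_8 → 5² + 1² = 25 + 1 = 26
26 = (3,2)_8 → 3² + 2² = 9 + 4 = 13
13 = (1,5)_8 → 1² + 5² = 1 + 25 = 26  — 26 repeats.
That took 6 steps.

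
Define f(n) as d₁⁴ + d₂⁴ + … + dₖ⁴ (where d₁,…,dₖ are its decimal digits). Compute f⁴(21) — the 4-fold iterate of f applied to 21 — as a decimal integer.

8208

21 → 17
17 → 2402
2402 → 288
288 → 8208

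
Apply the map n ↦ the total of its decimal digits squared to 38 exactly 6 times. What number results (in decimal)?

20

38 → 73
73 → 58
58 → 89
89 → 145
145 → 42
42 → 20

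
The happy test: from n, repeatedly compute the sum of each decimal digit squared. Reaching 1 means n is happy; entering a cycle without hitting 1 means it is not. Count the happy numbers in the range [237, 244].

1

237: 237 → 62 → 40 → 16 → 37 → 58 → 89 → 145 → 42 → 20 → 4 → 16  (repeats 16)
238: 238 → 77 → 98 → 145 → 42 → 20 → 4 → 16 → 37 → 58 → 89 → 145  (repeats 145)
239: 239 → 94 → 97 → 130 → 10 → 1  (reaches 1)
240: 240 → 20 → 4 → 16 → 37 → 58 → 89 → 145 → 42 → 20  (repeats 20)
241: 241 → 21 → 5 → 25 → 29 → 85 → 89 → 145 → 42 → 20 → 4 → 16 → 37 → 58 → 89  (repeats 89)
242: 242 → 24 → 20 → 4 → 16 → 37 → 58 → 89 → 145 → 42 → 20  (repeats 20)
243: 243 → 29 → 85 → 89 → 145 → 42 → 20 → 4 → 16 → 37 → 58 → 89  (repeats 89)
244: 244 → 36 → 45 → 41 → 17 → 50 → 25 → 29 → 85 → 89 → 145 → 42 → 20 → 4 → 16 → 37 → 58 → 89  (repeats 89)
happy: 239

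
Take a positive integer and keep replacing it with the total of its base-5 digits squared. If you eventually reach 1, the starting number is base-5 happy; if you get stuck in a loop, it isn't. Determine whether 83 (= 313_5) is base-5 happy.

83 = (3,1,3)_5 → 3² + 1² + 3² = 9 + 1 + 9 = 19
19 = (3,4)_5 → 3² + 4² = 9 + 16 = 25
25 = (1,0,0)_5 → 1² + 0² + 0² = 1 + 0 + 0 = 1  — reached 1.

base-5 happy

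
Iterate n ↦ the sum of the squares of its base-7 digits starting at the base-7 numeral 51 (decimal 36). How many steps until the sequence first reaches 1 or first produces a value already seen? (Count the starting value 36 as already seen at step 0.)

5

36 = (5,1)_7 → 5² + 1² = 25 + 1 = 26
26 = (3,5)_7 → 3² + 5² = 9 + 25 = 34
34 = (4,6)_7 → 4² + 6² = 16 + 36 = 52
52 = (1,0,3)_7 → 1² + 0² + 3² = 1 + 0 + 9 = 10
10 = (1,3)_7 → 1² + 3² = 1 + 9 = 10  — 10 repeats.
That took 5 steps.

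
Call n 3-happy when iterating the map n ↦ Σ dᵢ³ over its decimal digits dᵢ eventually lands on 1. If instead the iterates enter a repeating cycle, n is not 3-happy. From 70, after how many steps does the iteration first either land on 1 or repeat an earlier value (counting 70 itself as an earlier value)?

7

70 → 343
343 → 118
118 → 514
514 → 190
190 → 730
730 → 370
370 → 370  — 370 repeats.
That took 7 steps.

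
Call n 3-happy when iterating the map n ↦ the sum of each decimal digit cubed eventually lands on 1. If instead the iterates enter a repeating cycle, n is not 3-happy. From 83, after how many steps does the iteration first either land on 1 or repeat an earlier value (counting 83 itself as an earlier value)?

9

83 → 8³ + 3³ = 512 + 27 = 539
539 → 5³ + 3³ + 9³ = 125 + 27 + 729 = 881
881 → 8³ + 8³ + 1³ = 512 + 512 + 1 = 1025
1025 → 1³ + 0³ + 2³ + 5³ = 1 + 0 + 8 + 125 = 134
134 → 1³ + 3³ + 4³ = 1 + 27 + 64 = 92
92 → 9³ + 2³ = 729 + 8 = 737
737 → 7³ + 3³ + 7³ = 343 + 27 + 343 = 713
713 → 7³ + 1³ + 3³ = 343 + 1 + 27 = 371
371 → 3³ + 7³ + 1³ = 27 + 343 + 1 = 371  — 371 repeats.
That took 9 steps.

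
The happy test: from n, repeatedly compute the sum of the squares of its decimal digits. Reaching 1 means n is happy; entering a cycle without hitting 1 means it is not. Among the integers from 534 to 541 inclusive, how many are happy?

534: 534 → 50 → 25 → 29 → 85 → 89 → 145 → 42 → 20 → 4 → 16 → 37 → 58 → 89  — not happy
535: 535 → 59 → 106 → 37 → 58 → 89 → 145 → 42 → 20 → 4 → 16 → 37  — not happy
536: 536 → 70 → 49 → 97 → 130 → 10 → 1  — happy
537: 537 → 83 → 73 → 58 → 89 → 145 → 42 → 20 → 4 → 16 → 37 → 58  — not happy
538: 538 → 98 → 145 → 42 → 20 → 4 → 16 → 37 → 58 → 89 → 145  — not happy
539: 539 → 115 → 27 → 53 → 34 → 25 → 29 → 85 → 89 → 145 → 42 → 20 → 4 → 16 → 37 → 58 → 89  — not happy
540: 540 → 41 → 17 → 50 → 25 → 29 → 85 → 89 → 145 → 42 → 20 → 4 → 16 → 37 → 58 → 89  — not happy
541: 541 → 42 → 20 → 4 → 16 → 37 → 58 → 89 → 145 → 42  — not happy
happy: 536

1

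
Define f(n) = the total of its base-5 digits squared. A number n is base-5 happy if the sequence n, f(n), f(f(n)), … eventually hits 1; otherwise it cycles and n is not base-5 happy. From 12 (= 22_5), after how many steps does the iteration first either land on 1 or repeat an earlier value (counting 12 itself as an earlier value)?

12 = (2,2)_5 → 2² + 2² = 4 + 4 = 8
8 = (1,3)_5 → 1² + 3² = 1 + 9 = 10
10 = (2,0)_5 → 2² + 0² = 4 + 0 = 4
4 = (4)_5 → 4² = 16
16 = (3,1)_5 → 3² + 1² = 9 + 1 = 10  — 10 repeats.
That took 5 steps.

5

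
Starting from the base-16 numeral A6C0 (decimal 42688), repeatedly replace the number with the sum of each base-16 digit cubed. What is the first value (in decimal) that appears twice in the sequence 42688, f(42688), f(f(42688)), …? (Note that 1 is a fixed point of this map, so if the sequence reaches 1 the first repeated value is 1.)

42688 = (10,6,12,0)_16 → 2944
2944 = (11,8,0)_16 → 1843
1843 = (7,3,3)_16 → 397
397 = (1,8,13)_16 → 2710
2710 = (10,9,6)_16 → 1945
1945 = (7,9,9)_16 → 1801
1801 = (7,0,9)_16 → 1072
1072 = (4,3,0)_16 → 91
91 = (5,11)_16 → 1456
1456 = (5,11,0)_16 → 1456  — 1456 already appeared earlier.

1456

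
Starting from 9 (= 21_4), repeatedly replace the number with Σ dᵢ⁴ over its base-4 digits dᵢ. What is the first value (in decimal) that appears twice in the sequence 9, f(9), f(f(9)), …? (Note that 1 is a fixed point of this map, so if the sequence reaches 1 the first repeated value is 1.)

1

9 = (2,1)_4 → 2⁴ + 1⁴ = 17
17 = (1,0,1)_4 → 1⁴ + 0⁴ + 1⁴ = 2
2 = (2)_4 → 2⁴ = 16
16 = (1,0,0)_4 → 1⁴ + 0⁴ + 0⁴ = 1  — reached the fixed point 1.
1 → 1, so 1 is the first repeated value.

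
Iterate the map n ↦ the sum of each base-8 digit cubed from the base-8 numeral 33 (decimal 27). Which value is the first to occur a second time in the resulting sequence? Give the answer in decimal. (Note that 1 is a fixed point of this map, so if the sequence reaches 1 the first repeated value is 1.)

27 = (3,3)_8 → 54
54 = (6,6)_8 → 432
432 = (6,6,0)_8 → 432  — 432 already appeared earlier.

432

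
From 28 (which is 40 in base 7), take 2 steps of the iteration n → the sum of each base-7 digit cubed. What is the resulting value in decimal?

10

28 = (4,0)_7 → 4³ + 0³ = 64
64 = (1,2,1)_7 → 1³ + 2³ + 1³ = 10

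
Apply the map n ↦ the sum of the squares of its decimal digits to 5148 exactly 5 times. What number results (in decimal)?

5148 → 5² + 1² + 4² + 8² = 106
106 → 1² + 0² + 6² = 37
37 → 3² + 7² = 58
58 → 5² + 8² = 89
89 → 8² + 9² = 145

145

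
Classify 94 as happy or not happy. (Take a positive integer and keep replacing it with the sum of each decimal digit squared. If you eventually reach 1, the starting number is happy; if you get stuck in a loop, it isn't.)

happy

94 → 9² + 4² = 97
97 → 9² + 7² = 130
130 → 1² + 3² + 0² = 10
10 → 1² + 0² = 1  — reached 1.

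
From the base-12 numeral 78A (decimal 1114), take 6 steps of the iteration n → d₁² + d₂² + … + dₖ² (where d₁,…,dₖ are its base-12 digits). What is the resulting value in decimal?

125

1114 = (7,8,10)_12 → 7² + 8² + 10² = 213
213 = (1,5,9)_12 → 1² + 5² + 9² = 107
107 = (8,11)_12 → 8² + 11² = 185
185 = (1,3,5)_12 → 1² + 3² + 5² = 35
35 = (2,11)_12 → 2² + 11² = 125
125 = (10,5)_12 → 10² + 5² = 125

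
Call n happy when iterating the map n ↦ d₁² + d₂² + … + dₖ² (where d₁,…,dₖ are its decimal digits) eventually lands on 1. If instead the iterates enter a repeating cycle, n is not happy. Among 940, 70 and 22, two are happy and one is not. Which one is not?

22

940: 940 → 97 → 130 → 10 → 1  — reaches 1 (happy)
70: 70 → 49 → 97 → 130 → 10 → 1  — reaches 1 (happy)
22: 22 → 8 → 64 → 52 → 29 → 85 → 89 → 145 → 42 → 20 → 4 → 16 → 37 → 58 → 89  — repeats 89 (not happy)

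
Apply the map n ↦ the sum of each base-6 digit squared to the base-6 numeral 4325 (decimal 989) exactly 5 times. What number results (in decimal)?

41

989 = (4,3,2,5)_6 → 4² + 3² + 2² + 5² = 16 + 9 + 4 + 25 = 54
54 = (1,3,0)_6 → 1² + 3² + 0² = 1 + 9 + 0 = 10
10 = (1,4)_6 → 1² + 4² = 1 + 16 = 17
17 = (2,5)_6 → 2² + 5² = 4 + 25 = 29
29 = (4,5)_6 → 4² + 5² = 16 + 25 = 41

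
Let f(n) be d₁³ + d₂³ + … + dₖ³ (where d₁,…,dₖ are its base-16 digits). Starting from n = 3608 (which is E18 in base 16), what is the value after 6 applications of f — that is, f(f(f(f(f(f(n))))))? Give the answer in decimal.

344

3608 = (14,1,8)_16 → 3257
3257 = (12,11,9)_16 → 3788
3788 = (14,12,12)_16 → 6200
6200 = (1,8,3,8)_16 → 1052
1052 = (4,1,12)_16 → 1793
1793 = (7,0,1)_16 → 344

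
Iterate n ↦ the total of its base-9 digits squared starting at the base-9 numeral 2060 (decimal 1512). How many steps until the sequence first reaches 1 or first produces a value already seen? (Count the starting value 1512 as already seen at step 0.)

8

1512 = (2,0,6,0)_9 → 2² + 0² + 6² + 0² = 40
40 = (4,4)_9 → 4² + 4² = 32
32 = (3,5)_9 → 3² + 5² = 34
34 = (3,7)_9 → 3² + 7² = 58
58 = (6,4)_9 → 6² + 4² = 52
52 = (5,7)_9 → 5² + 7² = 74
74 = (8,2)_9 → 8² + 2² = 68
68 = (7,5)_9 → 7² + 5² = 74  — 74 repeats.
That took 8 steps.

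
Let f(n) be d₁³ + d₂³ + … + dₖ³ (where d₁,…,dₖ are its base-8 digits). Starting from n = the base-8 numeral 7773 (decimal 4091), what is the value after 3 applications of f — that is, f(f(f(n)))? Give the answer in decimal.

4091 = (7,7,7,3)_8 → 7³ + 7³ + 7³ + 3³ = 1056
1056 = (2,0,4,0)_8 → 2³ + 0³ + 4³ + 0³ = 72
72 = (1,1,0)_8 → 1³ + 1³ + 0³ = 2

2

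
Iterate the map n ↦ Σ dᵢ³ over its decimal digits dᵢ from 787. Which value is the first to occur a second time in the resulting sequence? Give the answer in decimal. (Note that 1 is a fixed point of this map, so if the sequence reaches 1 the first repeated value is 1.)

1

787 → 7³ + 8³ + 7³ = 1198
1198 → 1³ + 1³ + 9³ + 8³ = 1243
1243 → 1³ + 2³ + 4³ + 3³ = 100
100 → 1³ + 0³ + 0³ = 1  — reached the fixed point 1.
1 → 1, so 1 is the first repeated value.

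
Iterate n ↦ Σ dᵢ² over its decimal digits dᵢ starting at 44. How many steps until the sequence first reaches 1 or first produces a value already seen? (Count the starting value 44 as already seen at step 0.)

4

44 → 4² + 4² = 32
32 → 3² + 2² = 13
13 → 1² + 3² = 10
10 → 1² + 0² = 1  — reached 1.
That took 4 steps.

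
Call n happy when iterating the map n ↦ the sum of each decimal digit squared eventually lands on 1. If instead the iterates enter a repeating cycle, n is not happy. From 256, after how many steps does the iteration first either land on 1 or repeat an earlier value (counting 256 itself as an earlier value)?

11

256 → 2² + 5² + 6² = 65
65 → 6² + 5² = 61
61 → 6² + 1² = 37
37 → 3² + 7² = 58
58 → 5² + 8² = 89
89 → 8² + 9² = 145
145 → 1² + 4² + 5² = 42
42 → 4² + 2² = 20
20 → 2² + 0² = 4
4 → 4² = 16
16 → 1² + 6² = 37  — 37 repeats.
That took 11 steps.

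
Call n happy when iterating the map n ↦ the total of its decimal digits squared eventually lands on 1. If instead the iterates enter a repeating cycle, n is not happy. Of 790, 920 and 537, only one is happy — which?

790: 790 → 130 → 10 → 1  — reaches 1 (happy)
920: 920 → 85 → 89 → 145 → 42 → 20 → 4 → 16 → 37 → 58 → 89  — repeats 89 (not happy)
537: 537 → 83 → 73 → 58 → 89 → 145 → 42 → 20 → 4 → 16 → 37 → 58  — repeats 58 (not happy)

790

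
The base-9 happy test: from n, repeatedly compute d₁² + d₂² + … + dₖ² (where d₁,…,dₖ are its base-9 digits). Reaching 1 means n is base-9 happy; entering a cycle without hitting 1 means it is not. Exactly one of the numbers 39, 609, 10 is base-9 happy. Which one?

39: 39 → 25 → 53 → 89 → 65 → 53  — repeats 53 (not base-9 happy)
609: 609 → 101 → 9 → 1  — reaches 1 (base-9 happy)
10: 10 → 2 → 4 → 16 → 50 → 50  — repeats 50 (not base-9 happy)

609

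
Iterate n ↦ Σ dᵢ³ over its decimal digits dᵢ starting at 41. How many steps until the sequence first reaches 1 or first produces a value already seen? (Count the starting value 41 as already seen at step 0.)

7

41 → 65
65 → 341
341 → 92
92 → 737
737 → 713
713 → 371
371 → 371  — 371 repeats.
That took 7 steps.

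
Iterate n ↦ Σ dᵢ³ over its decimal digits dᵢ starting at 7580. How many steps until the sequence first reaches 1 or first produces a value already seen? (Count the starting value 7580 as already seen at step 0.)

7580 → 7³ + 5³ + 8³ + 0³ = 980
980 → 9³ + 8³ + 0³ = 1241
1241 → 1³ + 2³ + 4³ + 1³ = 74
74 → 7³ + 4³ = 407
407 → 4³ + 0³ + 7³ = 407  — 407 repeats.
That took 5 steps.

5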